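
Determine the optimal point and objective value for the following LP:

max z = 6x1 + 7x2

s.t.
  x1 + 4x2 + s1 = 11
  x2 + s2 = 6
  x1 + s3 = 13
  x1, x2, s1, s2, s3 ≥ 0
Each vertex is the intersection of two constraint boundaries that also satisfies all remaining constraints:
  x1 = 0 and x2 = 0 → (0, 0)
  x1 + 4x2 = 11 and x2 = 0 → (11, 0)
  x1 + 4x2 = 11 and x1 = 0 → (0, 2.75)

Evaluating z = 6x1 + 7x2 at each vertex:
  (0, 0): z = 0
  (11, 0): z = 66
  (0, 2.75): z = 19.25

The maximum is at (11, 0) with z = 66.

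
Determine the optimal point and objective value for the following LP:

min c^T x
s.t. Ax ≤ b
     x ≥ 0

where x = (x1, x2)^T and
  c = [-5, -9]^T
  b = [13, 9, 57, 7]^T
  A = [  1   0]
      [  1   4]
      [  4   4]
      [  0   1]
Each vertex is the intersection of two constraint boundaries that also satisfies all remaining constraints:
  x1 = 0 and x2 = 0 → (0, 0)
  x1 + 4x2 = 9 and x2 = 0 → (9, 0)
  x1 + 4x2 = 9 and x1 = 0 → (0, 2.25)

Evaluating z = -5x1 - 9x2 at each vertex:
  (0, 0): z = 0
  (9, 0): z = -45
  (0, 2.25): z = -20.25

The minimum is at (9, 0) with z = -45.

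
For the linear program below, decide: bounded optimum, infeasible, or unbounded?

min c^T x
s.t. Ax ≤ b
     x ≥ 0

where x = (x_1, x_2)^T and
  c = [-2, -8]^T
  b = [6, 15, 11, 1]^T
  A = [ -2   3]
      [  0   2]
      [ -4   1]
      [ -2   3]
Feasible point: (0, 0) satisfies every constraint, so the LP is feasible.
Direction d = (1, 0): for each constraint row a, a·d ≤ 0 —
  (-2)(1) + (3)(0) = -2 ≤ 0
  (0)(1) + (2)(0) = 0 ≤ 0
  (-4)(1) + (1)(0) = -4 ≤ 0
  (-2)(1) + (3)(0) = -2 ≤ 0
and d ≥ 0, so (0, 0) + t·d stays feasible for every t ≥ 0. Along this ray z = -2x_1 - 8x_2 changes by -2 per unit t, so z → −∞.

Unbounded — the objective can decrease without bound over the feasible region.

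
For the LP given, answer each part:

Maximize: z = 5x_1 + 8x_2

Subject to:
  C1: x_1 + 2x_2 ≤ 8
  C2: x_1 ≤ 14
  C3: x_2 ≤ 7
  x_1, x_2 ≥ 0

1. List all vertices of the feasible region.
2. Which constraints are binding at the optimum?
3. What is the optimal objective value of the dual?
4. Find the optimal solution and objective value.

1. (0, 0), (8, 0), (0, 4)
2. C1, x_2 ≥ 0
3. 40 (by strong duality, equal to the primal optimum)
4. x_1 = 8, x_2 = 0, z = 40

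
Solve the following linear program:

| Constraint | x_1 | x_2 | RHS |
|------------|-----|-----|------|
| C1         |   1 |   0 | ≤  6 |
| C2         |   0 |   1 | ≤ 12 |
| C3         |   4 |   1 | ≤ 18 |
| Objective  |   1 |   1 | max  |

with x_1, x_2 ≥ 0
x_1 = 1.5, x_2 = 12, z = 13.5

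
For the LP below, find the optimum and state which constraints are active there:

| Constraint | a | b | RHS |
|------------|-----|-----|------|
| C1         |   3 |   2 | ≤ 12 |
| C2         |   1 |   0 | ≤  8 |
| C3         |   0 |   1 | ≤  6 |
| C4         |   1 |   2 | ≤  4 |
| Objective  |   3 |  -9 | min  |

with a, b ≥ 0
Optimal: a = 0, b = 2
Binding: C4, a ≥ 0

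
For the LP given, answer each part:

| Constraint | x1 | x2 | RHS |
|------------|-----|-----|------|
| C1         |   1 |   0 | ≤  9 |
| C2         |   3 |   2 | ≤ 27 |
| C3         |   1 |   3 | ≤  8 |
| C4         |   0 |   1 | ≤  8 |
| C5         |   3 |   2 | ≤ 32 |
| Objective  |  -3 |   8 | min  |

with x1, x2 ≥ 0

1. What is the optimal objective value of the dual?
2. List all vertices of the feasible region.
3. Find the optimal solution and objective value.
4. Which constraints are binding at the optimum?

1. -24 (by strong duality, equal to the primal optimum)
2. (0, 0), (8, 0), (0, 2.667)
3. x1 = 8, x2 = 0, z = -24
4. C3, x2 ≥ 0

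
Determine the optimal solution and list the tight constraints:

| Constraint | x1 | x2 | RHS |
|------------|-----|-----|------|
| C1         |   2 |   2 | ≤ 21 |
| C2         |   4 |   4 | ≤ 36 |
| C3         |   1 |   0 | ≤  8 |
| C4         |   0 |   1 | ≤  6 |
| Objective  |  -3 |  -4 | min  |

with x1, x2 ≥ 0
Optimal: x1 = 3, x2 = 6
Slack at optimum:
  C1: slack = 3
  C2: slack = 0 (binding)
  C3: slack = 5
  C4: slack = 0 (binding)
  x1 ≥ 0: x1 = 3
  x2 ≥ 0: x2 = 6
Binding constraints: C2, C4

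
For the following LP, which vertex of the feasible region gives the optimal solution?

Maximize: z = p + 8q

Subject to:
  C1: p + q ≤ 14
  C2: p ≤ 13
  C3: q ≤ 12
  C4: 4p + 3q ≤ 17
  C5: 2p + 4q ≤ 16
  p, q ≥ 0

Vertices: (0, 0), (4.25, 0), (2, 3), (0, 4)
(0, 4) with z = 32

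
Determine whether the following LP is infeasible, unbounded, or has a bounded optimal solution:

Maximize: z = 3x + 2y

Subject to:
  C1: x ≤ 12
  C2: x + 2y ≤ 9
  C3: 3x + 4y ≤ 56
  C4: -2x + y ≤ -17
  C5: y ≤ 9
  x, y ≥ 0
The point (9, 0) satisfies every constraint, so the LP is feasible; the constraints give x ≤ 12 and y ≤ 9, which with x, y ≥ 0 keep the feasible region inside a bounded box. A feasible, bounded LP attains a finite optimum at a vertex.

Feasible with finite optimum z* = 27 at (9, 0).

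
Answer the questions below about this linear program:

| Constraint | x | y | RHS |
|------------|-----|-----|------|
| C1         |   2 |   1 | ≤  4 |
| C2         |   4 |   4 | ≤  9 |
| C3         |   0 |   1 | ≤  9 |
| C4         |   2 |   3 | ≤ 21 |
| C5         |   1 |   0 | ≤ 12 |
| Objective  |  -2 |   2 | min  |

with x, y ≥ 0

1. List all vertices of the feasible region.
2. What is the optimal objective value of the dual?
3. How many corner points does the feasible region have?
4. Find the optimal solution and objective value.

1. (0, 0), (2, 0), (1.75, 0.5), (0, 2.25)
2. -4 (by strong duality, equal to the primal optimum)
3. 4
4. x = 2, y = 0, z = -4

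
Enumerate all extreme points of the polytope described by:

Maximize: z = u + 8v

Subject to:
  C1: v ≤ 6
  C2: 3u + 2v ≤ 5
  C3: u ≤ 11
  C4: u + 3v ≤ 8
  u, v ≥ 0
Each vertex is the intersection of two constraint boundaries that also satisfies all remaining constraints:
  u = 0 and v = 0 → (0, 0)
  3u + 2v = 5 and v = 0 → (1.667, 0)
  3u + 2v = 5 and u = 0 → (0, 2.5)

Vertices: (0, 0), (1.667, 0), (0, 2.5)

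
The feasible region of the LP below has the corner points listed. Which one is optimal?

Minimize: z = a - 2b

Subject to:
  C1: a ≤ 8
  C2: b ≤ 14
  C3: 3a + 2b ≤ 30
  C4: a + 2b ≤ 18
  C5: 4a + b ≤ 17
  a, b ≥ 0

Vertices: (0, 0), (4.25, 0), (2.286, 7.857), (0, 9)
Evaluating z = a - 2b at each vertex:
  (0, 0): z = 0
  (4.25, 0): z = 4.25
  (2.286, 7.857): z = -13.43
  (0, 9): z = -18

The smallest value is z = -18, attained at (0, 9).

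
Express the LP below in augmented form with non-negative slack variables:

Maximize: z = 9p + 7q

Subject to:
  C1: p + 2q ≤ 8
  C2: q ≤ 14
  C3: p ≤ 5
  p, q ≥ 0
max z = 9p + 7q

s.t.
  p + 2q + s1 = 8
  q + s2 = 14
  p + s3 = 5
  p, q, s1, s2, s3 ≥ 0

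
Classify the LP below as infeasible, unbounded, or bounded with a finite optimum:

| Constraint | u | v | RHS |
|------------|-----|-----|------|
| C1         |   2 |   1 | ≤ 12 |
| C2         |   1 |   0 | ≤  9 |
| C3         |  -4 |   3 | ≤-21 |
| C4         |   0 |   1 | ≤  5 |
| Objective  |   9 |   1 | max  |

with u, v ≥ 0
The point (6, 0) satisfies every constraint, so the LP is feasible; the constraints give u ≤ 9 and v ≤ 5, which with u, v ≥ 0 keep the feasible region inside a bounded box. A feasible, bounded LP attains a finite optimum at a vertex.

Evaluating z = 9u + v at each vertex:
  (5.25, 0): z = 47.25
  (6, 0): z = 54
  (5.7, 0.6): z = 51.9

Bounded optimum: z* = 54 at (6, 0).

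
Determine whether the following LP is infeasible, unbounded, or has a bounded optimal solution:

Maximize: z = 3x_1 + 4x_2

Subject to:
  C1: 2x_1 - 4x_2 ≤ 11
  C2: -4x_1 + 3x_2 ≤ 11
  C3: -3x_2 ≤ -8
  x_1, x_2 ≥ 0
Feasible point: (0, 3) satisfies every constraint, so the LP is feasible.
Direction d = (1, 1): for each constraint row a, a·d ≤ 0 —
  (2)(1) + (-4)(1) = -2 ≤ 0
  (-4)(1) + (3)(1) = -1 ≤ 0
  (0)(1) + (-3)(1) = -3 ≤ 0
and d ≥ 0, so (0, 3) + t·d stays feasible for every t ≥ 0. Along this ray z = 3x_1 + 4x_2 changes by 7 per unit t, so z → +∞.

Unbounded — the objective can increase without bound over the feasible region.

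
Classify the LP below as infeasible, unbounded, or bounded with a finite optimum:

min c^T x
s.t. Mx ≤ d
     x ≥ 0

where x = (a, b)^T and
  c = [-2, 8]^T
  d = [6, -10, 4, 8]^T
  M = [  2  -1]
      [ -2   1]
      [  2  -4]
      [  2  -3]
One constraint requires 2a - b ≤ 6, while the constraint -2a + b ≤ -10 is equivalent to 2a - b ≥ 10. Together they would need 10 ≤ 2a - b ≤ 6, which is impossible since 10 > 6. No point satisfies all constraints.

The feasible region is empty; the LP is infeasible.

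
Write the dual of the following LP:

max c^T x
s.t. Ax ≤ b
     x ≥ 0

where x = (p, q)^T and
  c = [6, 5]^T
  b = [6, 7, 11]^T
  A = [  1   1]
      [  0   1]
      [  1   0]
Minimize: z = 6y1 + 7y2 + 11y3

Subject to:
  C1: -y1 - y3 ≤ -6
  C2: -y1 - y2 ≤ -5
  y1, y2, y3 ≥ 0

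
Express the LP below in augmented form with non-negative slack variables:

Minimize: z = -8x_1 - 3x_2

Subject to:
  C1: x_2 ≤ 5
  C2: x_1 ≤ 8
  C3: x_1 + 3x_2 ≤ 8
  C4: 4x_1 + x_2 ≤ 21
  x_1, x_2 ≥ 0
min z = -8x_1 - 3x_2

s.t.
  x_2 + s1 = 5
  x_1 + s2 = 8
  x_1 + 3x_2 + s3 = 8
  4x_1 + x_2 + s4 = 21
  x_1, x_2, s1, s2, s3, s4 ≥ 0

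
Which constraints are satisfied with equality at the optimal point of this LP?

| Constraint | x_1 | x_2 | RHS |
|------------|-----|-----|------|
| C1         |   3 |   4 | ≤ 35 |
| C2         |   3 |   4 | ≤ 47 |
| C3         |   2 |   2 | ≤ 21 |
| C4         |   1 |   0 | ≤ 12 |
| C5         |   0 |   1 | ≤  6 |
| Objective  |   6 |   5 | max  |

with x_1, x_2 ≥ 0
Optimal: x_1 = 10.5, x_2 = 0
Slack at optimum:
  C1: slack = 3.5
  C2: slack = 15.5
  C3: slack = 0 (binding)
  C4: slack = 1.5
  C5: slack = 6
  x_1 ≥ 0: x_1 = 10.5
  x_2 ≥ 0: x_2 = 0 (binding)
Binding constraints: C3, x_2 ≥ 0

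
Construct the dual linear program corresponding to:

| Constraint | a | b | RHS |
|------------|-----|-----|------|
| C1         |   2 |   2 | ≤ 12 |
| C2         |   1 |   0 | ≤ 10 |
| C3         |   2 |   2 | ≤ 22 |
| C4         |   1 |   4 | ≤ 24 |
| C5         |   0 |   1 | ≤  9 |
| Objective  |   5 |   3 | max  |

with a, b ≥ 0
Minimize: z = 12y1 + 10y2 + 22y3 + 24y4 + 9y5

Subject to:
  C1: -2y1 - y2 - 2y3 - y4 ≤ -5
  C2: -2y1 - 2y3 - 4y4 - y5 ≤ -3
  y1, y2, y3, y4, y5 ≥ 0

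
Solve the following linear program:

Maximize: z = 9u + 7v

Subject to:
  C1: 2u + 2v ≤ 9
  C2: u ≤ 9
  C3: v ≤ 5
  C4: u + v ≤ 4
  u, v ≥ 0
Each vertex is the intersection of two constraint boundaries that also satisfies all remaining constraints:
  u = 0 and v = 0 → (0, 0)
  u + v = 4 and v = 0 → (4, 0)
  u + v = 4 and u = 0 → (0, 4)

Evaluating z = 9u + 7v at each vertex:
  (0, 0): z = 0
  (4, 0): z = 36
  (0, 4): z = 28

The maximum is at (4, 0) with z = 36.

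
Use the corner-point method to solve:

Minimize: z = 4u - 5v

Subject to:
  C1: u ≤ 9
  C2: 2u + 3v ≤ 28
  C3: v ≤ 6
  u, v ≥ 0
u = 0, v = 6, z = -30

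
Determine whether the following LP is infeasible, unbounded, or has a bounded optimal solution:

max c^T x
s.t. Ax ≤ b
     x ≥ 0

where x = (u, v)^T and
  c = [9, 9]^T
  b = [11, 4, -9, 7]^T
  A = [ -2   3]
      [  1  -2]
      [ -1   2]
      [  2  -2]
One constraint requires u - 2v ≤ 4, while the constraint -u + 2v ≤ -9 is equivalent to u - 2v ≥ 9. Together they would need 9 ≤ u - 2v ≤ 4, which is impossible since 9 > 4. No point satisfies all constraints.

Infeasible — the constraint set is empty.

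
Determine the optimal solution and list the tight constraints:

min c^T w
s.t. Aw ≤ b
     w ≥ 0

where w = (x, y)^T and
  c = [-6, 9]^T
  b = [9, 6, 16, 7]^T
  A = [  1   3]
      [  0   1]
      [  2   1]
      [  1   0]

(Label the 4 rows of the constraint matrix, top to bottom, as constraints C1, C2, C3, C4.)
Optimal: x = 7, y = 0
Binding: C4, y ≥ 0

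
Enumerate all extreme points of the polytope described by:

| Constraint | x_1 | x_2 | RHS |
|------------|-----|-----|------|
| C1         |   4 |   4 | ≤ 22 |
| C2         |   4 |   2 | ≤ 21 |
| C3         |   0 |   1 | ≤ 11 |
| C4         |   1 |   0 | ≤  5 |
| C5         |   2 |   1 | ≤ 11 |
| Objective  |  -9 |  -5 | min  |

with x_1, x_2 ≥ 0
Each vertex is the intersection of two constraint boundaries that also satisfies all remaining constraints:
  x_1 = 0 and x_2 = 0 → (0, 0)
  x_1 = 5 and x_2 = 0 → (5, 0)
  4x_1 + 4x_2 = 22 and 4x_1 + 2x_2 = 21 → (5, 0.5)
  4x_1 + 4x_2 = 22 and x_1 = 0 → (0, 5.5)

Vertices: (0, 0), (5, 0), (5, 0.5), (0, 5.5)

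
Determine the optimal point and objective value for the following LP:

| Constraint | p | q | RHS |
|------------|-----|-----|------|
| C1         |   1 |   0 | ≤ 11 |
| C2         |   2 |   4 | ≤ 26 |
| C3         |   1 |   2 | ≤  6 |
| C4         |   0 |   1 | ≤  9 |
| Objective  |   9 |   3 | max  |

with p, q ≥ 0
Each vertex is the intersection of two constraint boundaries that also satisfies all remaining constraints:
  p = 0 and q = 0 → (0, 0)
  p + 2q = 6 and q = 0 → (6, 0)
  p + 2q = 6 and p = 0 → (0, 3)

Evaluating z = 9p + 3q at each vertex:
  (0, 0): z = 0
  (6, 0): z = 54
  (0, 3): z = 9

The maximum is at (6, 0) with z = 54.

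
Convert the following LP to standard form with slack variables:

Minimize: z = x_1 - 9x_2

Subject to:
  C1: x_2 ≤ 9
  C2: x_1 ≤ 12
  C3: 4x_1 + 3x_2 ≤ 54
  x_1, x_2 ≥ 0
min z = x_1 - 9x_2

s.t.
  x_2 + s1 = 9
  x_1 + s2 = 12
  4x_1 + 3x_2 + s3 = 54
  x_1, x_2, s1, s2, s3 ≥ 0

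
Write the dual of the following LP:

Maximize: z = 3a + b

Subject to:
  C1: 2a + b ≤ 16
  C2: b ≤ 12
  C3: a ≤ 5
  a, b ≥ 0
Minimize: z = 16y1 + 12y2 + 5y3

Subject to:
  C1: -2y1 - y3 ≤ -3
  C2: -y1 - y2 ≤ -1
  y1, y2, y3 ≥ 0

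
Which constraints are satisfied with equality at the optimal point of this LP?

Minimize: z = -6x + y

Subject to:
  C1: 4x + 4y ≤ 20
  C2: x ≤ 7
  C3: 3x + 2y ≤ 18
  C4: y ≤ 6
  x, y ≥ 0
Optimal: x = 5, y = 0
Slack at optimum:
  C1: slack = 0 (binding)
  C2: slack = 2
  C3: slack = 3
  C4: slack = 6
  x ≥ 0: x = 5
  y ≥ 0: y = 0 (binding)
Binding constraints: C1, y ≥ 0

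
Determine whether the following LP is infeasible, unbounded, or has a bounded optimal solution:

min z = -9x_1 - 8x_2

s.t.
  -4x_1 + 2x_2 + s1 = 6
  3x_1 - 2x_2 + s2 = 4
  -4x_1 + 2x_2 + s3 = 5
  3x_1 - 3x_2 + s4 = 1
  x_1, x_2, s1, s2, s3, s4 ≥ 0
Feasible point: (0, 0) satisfies every constraint, so the LP is feasible.
Direction d = (1, 2): for each constraint row a, a·d ≤ 0 —
  (-4)(1) + (2)(2) = 0 ≤ 0
  (3)(1) + (-2)(2) = -1 ≤ 0
  (-4)(1) + (2)(2) = 0 ≤ 0
  (3)(1) + (-3)(2) = -3 ≤ 0
and d ≥ 0, so (0, 0) + t·d stays feasible for every t ≥ 0. Along this ray z = -9x_1 - 8x_2 changes by -25 per unit t, so z → −∞.

Unbounded — the objective can decrease without bound over the feasible region.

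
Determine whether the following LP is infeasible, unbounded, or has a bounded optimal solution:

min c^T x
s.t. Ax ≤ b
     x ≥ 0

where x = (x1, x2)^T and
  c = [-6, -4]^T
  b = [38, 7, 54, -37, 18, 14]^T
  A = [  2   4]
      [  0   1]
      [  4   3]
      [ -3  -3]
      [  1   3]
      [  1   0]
The point (13.5, 0) satisfies every constraint, so the LP is feasible; the constraints give x1 ≤ 14 and x2 ≤ 7, which with x1, x2 ≥ 0 keep the feasible region inside a bounded box. A feasible, bounded LP attains a finite optimum at a vertex.

Evaluating z = -6x1 - 4x2 at each vertex:
  (12.33, 0): z = -74
  (13.5, 0): z = -81
  (12, 2): z = -80
  (9.5, 2.833): z = -68.33

Feasible with finite optimum z* = -81 at (13.5, 0).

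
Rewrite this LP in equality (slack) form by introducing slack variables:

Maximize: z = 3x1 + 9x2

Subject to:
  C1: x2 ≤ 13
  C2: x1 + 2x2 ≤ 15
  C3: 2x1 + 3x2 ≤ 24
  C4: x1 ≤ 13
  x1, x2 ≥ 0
max z = 3x1 + 9x2

s.t.
  x2 + s1 = 13
  x1 + 2x2 + s2 = 15
  2x1 + 3x2 + s3 = 24
  x1 + s4 = 13
  x1, x2, s1, s2, s3, s4 ≥ 0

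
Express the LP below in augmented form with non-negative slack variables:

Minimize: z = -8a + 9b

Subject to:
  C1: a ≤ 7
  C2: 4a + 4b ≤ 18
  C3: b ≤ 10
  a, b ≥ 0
min z = -8a + 9b

s.t.
  a + s1 = 7
  4a + 4b + s2 = 18
  b + s3 = 10
  a, b, s1, s2, s3 ≥ 0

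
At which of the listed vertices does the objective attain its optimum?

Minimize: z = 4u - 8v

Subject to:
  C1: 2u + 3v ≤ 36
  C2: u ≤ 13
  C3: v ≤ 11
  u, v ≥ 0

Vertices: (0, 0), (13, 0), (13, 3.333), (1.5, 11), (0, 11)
Evaluating z = 4u - 8v at each vertex:
  (0, 0): z = 0
  (13, 0): z = 52
  (13, 3.333): z = 25.33
  (1.5, 11): z = -82
  (0, 11): z = -88

The smallest value is z = -88, attained at (0, 11).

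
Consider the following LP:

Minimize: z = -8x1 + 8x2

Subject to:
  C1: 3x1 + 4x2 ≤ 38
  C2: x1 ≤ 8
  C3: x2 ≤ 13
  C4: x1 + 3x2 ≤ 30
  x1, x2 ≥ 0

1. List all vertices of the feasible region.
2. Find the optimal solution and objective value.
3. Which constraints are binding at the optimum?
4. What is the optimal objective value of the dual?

1. (0, 0), (8, 0), (8, 3.5), (0, 9.5)
2. x1 = 8, x2 = 0, z = -64
3. C2, x2 ≥ 0
4. -64 (by strong duality, equal to the primal optimum)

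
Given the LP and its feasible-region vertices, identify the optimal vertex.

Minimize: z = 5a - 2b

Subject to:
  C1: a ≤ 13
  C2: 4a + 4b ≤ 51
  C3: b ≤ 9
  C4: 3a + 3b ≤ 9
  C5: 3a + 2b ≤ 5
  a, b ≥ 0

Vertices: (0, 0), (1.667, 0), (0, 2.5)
(0, 2.5) with z = -5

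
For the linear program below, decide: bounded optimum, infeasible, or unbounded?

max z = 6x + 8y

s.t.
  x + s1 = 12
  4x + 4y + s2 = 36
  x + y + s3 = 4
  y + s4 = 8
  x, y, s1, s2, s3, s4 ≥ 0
The point (0, 4) satisfies every constraint, so the LP is feasible; the constraints give x ≤ 12 and y ≤ 8, which with x, y ≥ 0 keep the feasible region inside a bounded box. A feasible, bounded LP attains a finite optimum at a vertex.

Evaluating z = 6x + 8y at each vertex:
  (0, 0): z = 0
  (4, 0): z = 24
  (0, 4): z = 32

The LP has an optimal solution: (0, 4) with z = 32.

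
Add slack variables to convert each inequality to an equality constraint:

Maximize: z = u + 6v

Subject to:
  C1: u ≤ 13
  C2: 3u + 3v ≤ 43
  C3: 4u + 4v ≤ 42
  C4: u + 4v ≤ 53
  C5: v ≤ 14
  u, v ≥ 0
max z = u + 6v

s.t.
  u + s1 = 13
  3u + 3v + s2 = 43
  4u + 4v + s3 = 42
  u + 4v + s4 = 53
  v + s5 = 14
  u, v, s1, s2, s3, s4, s5 ≥ 0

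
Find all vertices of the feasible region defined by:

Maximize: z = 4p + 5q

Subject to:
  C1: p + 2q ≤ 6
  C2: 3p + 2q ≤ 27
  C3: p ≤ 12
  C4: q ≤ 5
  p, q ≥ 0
Each vertex is the intersection of two constraint boundaries that also satisfies all remaining constraints:
  p = 0 and q = 0 → (0, 0)
  p + 2q = 6 and q = 0 → (6, 0)
  p + 2q = 6 and p = 0 → (0, 3)

Vertices: (0, 0), (6, 0), (0, 3)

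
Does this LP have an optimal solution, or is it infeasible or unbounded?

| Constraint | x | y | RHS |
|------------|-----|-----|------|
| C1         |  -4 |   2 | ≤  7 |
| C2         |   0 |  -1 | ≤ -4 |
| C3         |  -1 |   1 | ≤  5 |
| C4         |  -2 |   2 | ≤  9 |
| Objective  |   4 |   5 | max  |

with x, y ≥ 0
Feasible point: (1, 4) satisfies every constraint, so the LP is feasible.
Direction d = (1, 0): for each constraint row a, a·d ≤ 0 —
  (-4)(1) + (2)(0) = -4 ≤ 0
  (0)(1) + (-1)(0) = 0 ≤ 0
  (-1)(1) + (1)(0) = -1 ≤ 0
  (-2)(1) + (2)(0) = -2 ≤ 0
and d ≥ 0, so (1, 4) + t·d stays feasible for every t ≥ 0. Along this ray z = 4x + 5y changes by 4 per unit t, so z → +∞.

The LP is unbounded; z can be made arbitrarily large.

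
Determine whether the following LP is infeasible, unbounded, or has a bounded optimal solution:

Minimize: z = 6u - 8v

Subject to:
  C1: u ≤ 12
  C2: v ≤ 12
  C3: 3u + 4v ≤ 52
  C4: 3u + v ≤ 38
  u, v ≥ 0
The point (0, 12) satisfies every constraint, so the LP is feasible; the constraints give u ≤ 12 and v ≤ 12, which with u, v ≥ 0 keep the feasible region inside a bounded box. A feasible, bounded LP attains a finite optimum at a vertex.

Bounded optimum: z* = -96 at (0, 12).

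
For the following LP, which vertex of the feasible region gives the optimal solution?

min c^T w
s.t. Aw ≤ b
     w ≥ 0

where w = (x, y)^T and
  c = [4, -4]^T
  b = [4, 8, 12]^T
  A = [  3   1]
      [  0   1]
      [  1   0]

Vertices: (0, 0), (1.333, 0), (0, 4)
Evaluating z = 4x - 4y at each vertex:
  (0, 0): z = 0
  (1.333, 0): z = 5.333
  (0, 4): z = -16

The smallest value is z = -16, attained at (0, 4).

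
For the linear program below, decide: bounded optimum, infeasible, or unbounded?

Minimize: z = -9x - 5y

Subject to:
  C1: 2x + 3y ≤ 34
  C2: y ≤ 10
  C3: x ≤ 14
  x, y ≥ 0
The point (14, 2) satisfies every constraint, so the LP is feasible; the constraints give x ≤ 14 and y ≤ 10, which with x, y ≥ 0 keep the feasible region inside a bounded box. A feasible, bounded LP attains a finite optimum at a vertex.

The LP has an optimal solution: (14, 2) with z = -136.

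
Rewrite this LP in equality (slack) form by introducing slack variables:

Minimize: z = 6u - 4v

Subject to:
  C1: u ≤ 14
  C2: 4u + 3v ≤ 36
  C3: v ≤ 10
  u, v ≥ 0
min z = 6u - 4v

s.t.
  u + s1 = 14
  4u + 3v + s2 = 36
  v + s3 = 10
  u, v, s1, s2, s3 ≥ 0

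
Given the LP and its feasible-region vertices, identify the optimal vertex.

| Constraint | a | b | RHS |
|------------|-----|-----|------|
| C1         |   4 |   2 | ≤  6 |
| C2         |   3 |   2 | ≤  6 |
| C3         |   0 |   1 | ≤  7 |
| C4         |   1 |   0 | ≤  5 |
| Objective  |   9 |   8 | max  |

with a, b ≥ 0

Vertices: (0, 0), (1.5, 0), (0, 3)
(0, 3) with z = 24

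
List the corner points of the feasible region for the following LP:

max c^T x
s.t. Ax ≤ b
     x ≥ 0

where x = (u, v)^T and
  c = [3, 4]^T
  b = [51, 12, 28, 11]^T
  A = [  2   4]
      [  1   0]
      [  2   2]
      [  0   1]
Each vertex is the intersection of two constraint boundaries that also satisfies all remaining constraints:
  u = 0 and v = 0 → (0, 0)
  u = 12 and v = 0 → (12, 0)
  u = 12 and 2u + 2v = 28 → (12, 2)
  2u + 2v = 28 and v = 11 → (3, 11)
  v = 11 and u = 0 → (0, 11)

Vertices: (0, 0), (12, 0), (12, 2), (3, 11), (0, 11)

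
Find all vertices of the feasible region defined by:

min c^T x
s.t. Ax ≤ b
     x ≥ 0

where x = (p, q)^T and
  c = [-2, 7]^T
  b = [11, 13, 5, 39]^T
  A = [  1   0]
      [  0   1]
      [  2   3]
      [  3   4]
Each vertex is the intersection of two constraint boundaries that also satisfies all remaining constraints:
  p = 0 and q = 0 → (0, 0)
  2p + 3q = 5 and q = 0 → (2.5, 0)
  2p + 3q = 5 and p = 0 → (0, 1.667)

Vertices: (0, 0), (2.5, 0), (0, 1.667)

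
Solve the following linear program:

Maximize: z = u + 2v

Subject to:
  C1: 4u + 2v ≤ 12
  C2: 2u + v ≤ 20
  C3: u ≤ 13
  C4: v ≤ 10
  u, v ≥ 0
Each vertex is the intersection of two constraint boundaries that also satisfies all remaining constraints:
  u = 0 and v = 0 → (0, 0)
  4u + 2v = 12 and v = 0 → (3, 0)
  4u + 2v = 12 and u = 0 → (0, 6)

Evaluating z = u + 2v at each vertex:
  (0, 0): z = 0
  (3, 0): z = 3
  (0, 6): z = 12

The maximum is at (0, 6) with z = 12.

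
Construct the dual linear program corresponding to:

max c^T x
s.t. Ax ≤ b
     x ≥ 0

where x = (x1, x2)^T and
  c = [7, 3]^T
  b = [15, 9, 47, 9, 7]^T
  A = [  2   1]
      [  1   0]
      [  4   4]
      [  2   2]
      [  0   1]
Minimize: z = 15y1 + 9y2 + 47y3 + 9y4 + 7y5

Subject to:
  C1: -2y1 - y2 - 4y3 - 2y4 ≤ -7
  C2: -y1 - 4y3 - 2y4 - y5 ≤ -3
  y1, y2, y3, y4, y5 ≥ 0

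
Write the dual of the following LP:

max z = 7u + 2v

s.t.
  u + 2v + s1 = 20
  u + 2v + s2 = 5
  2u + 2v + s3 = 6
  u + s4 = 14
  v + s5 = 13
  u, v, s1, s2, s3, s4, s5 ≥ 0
Minimize: z = 20y1 + 5y2 + 6y3 + 14y4 + 13y5

Subject to:
  C1: -y1 - y2 - 2y3 - y4 ≤ -7
  C2: -2y1 - 2y2 - 2y3 - y5 ≤ -2
  y1, y2, y3, y4, y5 ≥ 0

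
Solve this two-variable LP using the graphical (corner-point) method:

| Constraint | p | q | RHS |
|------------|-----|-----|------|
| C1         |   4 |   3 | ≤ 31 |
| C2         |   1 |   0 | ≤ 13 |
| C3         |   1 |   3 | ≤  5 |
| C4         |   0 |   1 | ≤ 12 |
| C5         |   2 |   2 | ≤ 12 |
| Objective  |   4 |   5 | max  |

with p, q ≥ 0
p = 5, q = 0, z = 20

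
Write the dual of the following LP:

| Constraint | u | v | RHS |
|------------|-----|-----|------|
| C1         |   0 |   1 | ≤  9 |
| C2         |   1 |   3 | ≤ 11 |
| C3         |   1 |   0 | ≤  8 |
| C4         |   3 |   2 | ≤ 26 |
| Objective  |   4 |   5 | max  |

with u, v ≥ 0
Minimize: z = 9y1 + 11y2 + 8y3 + 26y4

Subject to:
  C1: -y2 - y3 - 3y4 ≤ -4
  C2: -y1 - 3y2 - 2y4 ≤ -5
  y1, y2, y3, y4 ≥ 0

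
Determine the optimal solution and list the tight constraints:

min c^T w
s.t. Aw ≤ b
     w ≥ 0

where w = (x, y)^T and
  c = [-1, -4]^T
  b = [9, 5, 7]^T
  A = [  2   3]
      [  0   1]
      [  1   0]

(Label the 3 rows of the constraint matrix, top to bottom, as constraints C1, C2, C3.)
Optimal: x = 0, y = 3
Slack at optimum:
  C1: slack = 0 (binding)
  C2: slack = 2
  C3: slack = 7
  x ≥ 0: x = 0 (binding)
  y ≥ 0: y = 3
Binding constraints: C1, x ≥ 0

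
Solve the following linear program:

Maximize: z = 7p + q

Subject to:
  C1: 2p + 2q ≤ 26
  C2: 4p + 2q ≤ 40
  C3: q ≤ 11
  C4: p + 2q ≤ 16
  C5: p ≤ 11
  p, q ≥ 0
Each vertex is the intersection of two constraint boundaries that also satisfies all remaining constraints:
  p = 0 and q = 0 → (0, 0)
  4p + 2q = 40 and q = 0 → (10, 0)
  4p + 2q = 40 and p + 2q = 16 → (8, 4)
  p + 2q = 16 and p = 0 → (0, 8)

Evaluating z = 7p + q at each vertex:
  (0, 0): z = 0
  (10, 0): z = 70
  (8, 4): z = 60
  (0, 8): z = 8

The maximum is at (10, 0) with z = 70.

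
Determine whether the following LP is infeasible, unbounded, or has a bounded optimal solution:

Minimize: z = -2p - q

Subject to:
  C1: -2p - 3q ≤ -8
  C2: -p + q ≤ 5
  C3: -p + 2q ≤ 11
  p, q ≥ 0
Feasible point: (0, 3) satisfies every constraint, so the LP is feasible.
Direction d = (1, 0): for each constraint row a, a·d ≤ 0 —
  (-2)(1) + (-3)(0) = -2 ≤ 0
  (-1)(1) + (1)(0) = -1 ≤ 0
  (-1)(1) + (2)(0) = -1 ≤ 0
and d ≥ 0, so (0, 3) + t·d stays feasible for every t ≥ 0. Along this ray z = -2p - q changes by -2 per unit t, so z → −∞.

Unbounded: there is a feasible ray along which z → −∞.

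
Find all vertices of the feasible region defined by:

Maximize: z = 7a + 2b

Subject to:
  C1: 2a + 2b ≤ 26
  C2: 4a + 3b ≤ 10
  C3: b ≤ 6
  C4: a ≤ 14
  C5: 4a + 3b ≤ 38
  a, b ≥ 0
Each vertex is the intersection of two constraint boundaries that also satisfies all remaining constraints:
  a = 0 and b = 0 → (0, 0)
  4a + 3b = 10 and b = 0 → (2.5, 0)
  4a + 3b = 10 and a = 0 → (0, 3.333)

Vertices: (0, 0), (2.5, 0), (0, 3.333)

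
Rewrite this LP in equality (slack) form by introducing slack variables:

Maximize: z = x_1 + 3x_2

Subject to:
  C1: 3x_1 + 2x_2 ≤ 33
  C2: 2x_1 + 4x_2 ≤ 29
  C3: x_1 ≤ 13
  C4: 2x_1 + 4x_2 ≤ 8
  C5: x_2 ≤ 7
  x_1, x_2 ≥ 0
max z = x_1 + 3x_2

s.t.
  3x_1 + 2x_2 + s1 = 33
  2x_1 + 4x_2 + s2 = 29
  x_1 + s3 = 13
  2x_1 + 4x_2 + s4 = 8
  x_2 + s5 = 7
  x_1, x_2, s1, s2, s3, s4, s5 ≥ 0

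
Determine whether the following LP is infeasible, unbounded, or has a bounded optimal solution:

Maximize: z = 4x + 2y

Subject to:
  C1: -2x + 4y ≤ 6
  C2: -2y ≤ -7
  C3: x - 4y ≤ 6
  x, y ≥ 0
Feasible point: (5, 4) satisfies every constraint, so the LP is feasible.
Direction d = (2, 1): for each constraint row a, a·d ≤ 0 —
  (-2)(2) + (4)(1) = 0 ≤ 0
  (0)(2) + (-2)(1) = -2 ≤ 0
  (1)(2) + (-4)(1) = -2 ≤ 0
and d ≥ 0, so (5, 4) + t·d stays feasible for every t ≥ 0. Along this ray z = 4x + 2y changes by 10 per unit t, so z → +∞.

Unbounded — the objective can increase without bound over the feasible region.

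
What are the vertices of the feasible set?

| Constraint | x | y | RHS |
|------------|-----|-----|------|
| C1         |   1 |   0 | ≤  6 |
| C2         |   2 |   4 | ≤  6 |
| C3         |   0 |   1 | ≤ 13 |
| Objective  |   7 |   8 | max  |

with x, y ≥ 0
Each vertex is the intersection of two constraint boundaries that also satisfies all remaining constraints:
  x = 0 and y = 0 → (0, 0)
  2x + 4y = 6 and y = 0 → (3, 0)
  2x + 4y = 6 and x = 0 → (0, 1.5)

Vertices: (0, 0), (3, 0), (0, 1.5)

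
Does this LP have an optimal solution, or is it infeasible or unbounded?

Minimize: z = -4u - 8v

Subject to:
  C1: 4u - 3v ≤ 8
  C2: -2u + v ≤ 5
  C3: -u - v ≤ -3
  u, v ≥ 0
Feasible point: (0, 3) satisfies every constraint, so the LP is feasible.
Direction d = (3, 4): for each constraint row a, a·d ≤ 0 —
  (4)(3) + (-3)(4) = 0 ≤ 0
  (-2)(3) + (1)(4) = -2 ≤ 0
  (-1)(3) + (-1)(4) = -7 ≤ 0
and d ≥ 0, so (0, 3) + t·d stays feasible for every t ≥ 0. Along this ray z = -4u - 8v changes by -44 per unit t, so z → −∞.

Unbounded — the objective can decrease without bound over the feasible region.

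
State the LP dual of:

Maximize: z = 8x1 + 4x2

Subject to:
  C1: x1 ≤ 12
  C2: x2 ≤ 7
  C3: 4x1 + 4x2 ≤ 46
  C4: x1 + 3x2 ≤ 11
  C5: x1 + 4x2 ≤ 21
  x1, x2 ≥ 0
Minimize: z = 12y1 + 7y2 + 46y3 + 11y4 + 21y5

Subject to:
  C1: -y1 - 4y3 - y4 - y5 ≤ -8
  C2: -y2 - 4y3 - 3y4 - 4y5 ≤ -4
  y1, y2, y3, y4, y5 ≥ 0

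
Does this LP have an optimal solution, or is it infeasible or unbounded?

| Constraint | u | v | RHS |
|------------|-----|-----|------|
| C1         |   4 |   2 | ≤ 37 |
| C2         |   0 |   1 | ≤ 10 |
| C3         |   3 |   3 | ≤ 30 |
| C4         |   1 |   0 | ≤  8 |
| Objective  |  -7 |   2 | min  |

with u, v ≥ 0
The point (8, 0) satisfies every constraint, so the LP is feasible; the constraints give u ≤ 8 and v ≤ 10, which with u, v ≥ 0 keep the feasible region inside a bounded box. A feasible, bounded LP attains a finite optimum at a vertex.

Evaluating z = -7u + 2v at each vertex:
  (0, 0): z = 0
  (8, 0): z = -56
  (8, 2): z = -52
  (0, 10): z = 20

Feasible with finite optimum z* = -56 at (8, 0).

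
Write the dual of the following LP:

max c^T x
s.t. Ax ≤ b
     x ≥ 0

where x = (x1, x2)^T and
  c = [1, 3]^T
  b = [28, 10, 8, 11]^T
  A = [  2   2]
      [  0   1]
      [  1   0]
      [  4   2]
Minimize: z = 28y1 + 10y2 + 8y3 + 11y4

Subject to:
  C1: -2y1 - y3 - 4y4 ≤ -1
  C2: -2y1 - y2 - 2y4 ≤ -3
  y1, y2, y3, y4 ≥ 0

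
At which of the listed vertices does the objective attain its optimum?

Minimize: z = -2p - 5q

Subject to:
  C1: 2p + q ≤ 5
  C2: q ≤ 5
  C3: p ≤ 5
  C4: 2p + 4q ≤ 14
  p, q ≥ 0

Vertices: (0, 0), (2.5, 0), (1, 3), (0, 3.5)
Evaluating z = -2p - 5q at each vertex:
  (0, 0): z = 0
  (2.5, 0): z = -5
  (1, 3): z = -17
  (0, 3.5): z = -17.5

The smallest value is z = -17.5, attained at (0, 3.5).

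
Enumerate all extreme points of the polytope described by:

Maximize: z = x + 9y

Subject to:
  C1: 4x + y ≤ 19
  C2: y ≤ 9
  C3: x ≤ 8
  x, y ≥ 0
Each vertex is the intersection of two constraint boundaries that also satisfies all remaining constraints:
  x = 0 and y = 0 → (0, 0)
  4x + y = 19 and y = 0 → (4.75, 0)
  4x + y = 19 and y = 9 → (2.5, 9)
  y = 9 and x = 0 → (0, 9)

Vertices: (0, 0), (4.75, 0), (2.5, 9), (0, 9)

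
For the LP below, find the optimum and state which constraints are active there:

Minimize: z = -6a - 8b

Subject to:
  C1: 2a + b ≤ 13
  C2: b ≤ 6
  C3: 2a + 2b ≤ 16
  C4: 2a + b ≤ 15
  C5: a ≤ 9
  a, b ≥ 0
Optimal: a = 2, b = 6
Slack at optimum:
  C1: slack = 3
  C2: slack = 0 (binding)
  C3: slack = 0 (binding)
  C4: slack = 5
  C5: slack = 7
  a ≥ 0: a = 2
  b ≥ 0: b = 6
Binding constraints: C2, C3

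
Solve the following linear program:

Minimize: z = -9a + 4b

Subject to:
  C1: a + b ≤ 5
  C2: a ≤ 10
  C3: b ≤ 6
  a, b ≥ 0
Each vertex is the intersection of two constraint boundaries that also satisfies all remaining constraints:
  a = 0 and b = 0 → (0, 0)
  a + b = 5 and b = 0 → (5, 0)
  a + b = 5 and a = 0 → (0, 5)

Evaluating z = -9a + 4b at each vertex:
  (0, 0): z = 0
  (5, 0): z = -45
  (0, 5): z = 20

The minimum is at (5, 0) with z = -45.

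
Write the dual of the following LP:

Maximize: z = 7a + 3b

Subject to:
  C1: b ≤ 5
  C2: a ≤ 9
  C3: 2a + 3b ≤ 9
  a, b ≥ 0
Minimize: z = 5y1 + 9y2 + 9y3

Subject to:
  C1: -y2 - 2y3 ≤ -7
  C2: -y1 - 3y3 ≤ -3
  y1, y2, y3 ≥ 0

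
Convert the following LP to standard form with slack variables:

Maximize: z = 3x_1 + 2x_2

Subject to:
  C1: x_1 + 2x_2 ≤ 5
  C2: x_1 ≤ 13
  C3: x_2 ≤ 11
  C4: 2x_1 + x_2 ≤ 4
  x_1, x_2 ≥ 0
max z = 3x_1 + 2x_2

s.t.
  x_1 + 2x_2 + s1 = 5
  x_1 + s2 = 13
  x_2 + s3 = 11
  2x_1 + x_2 + s4 = 4
  x_1, x_2, s1, s2, s3, s4 ≥ 0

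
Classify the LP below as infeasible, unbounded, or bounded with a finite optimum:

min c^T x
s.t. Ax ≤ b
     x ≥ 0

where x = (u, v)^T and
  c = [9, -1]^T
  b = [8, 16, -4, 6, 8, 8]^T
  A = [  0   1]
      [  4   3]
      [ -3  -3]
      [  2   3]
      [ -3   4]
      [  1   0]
The point (0, 2) satisfies every constraint, so the LP is feasible; the constraints give u ≤ 8 and v ≤ 8, which with u, v ≥ 0 keep the feasible region inside a bounded box. A feasible, bounded LP attains a finite optimum at a vertex.

Evaluating z = 9u - v at each vertex:
  (1.333, 0): z = 12
  (3, 0): z = 27
  (0, 2): z = -2
  (0, 1.333): z = -1.333

Bounded optimum: z* = -2 at (0, 2).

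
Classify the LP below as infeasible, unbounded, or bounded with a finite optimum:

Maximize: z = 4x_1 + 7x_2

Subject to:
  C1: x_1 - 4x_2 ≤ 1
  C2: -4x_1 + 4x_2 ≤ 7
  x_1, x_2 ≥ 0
Feasible point: (0, 0) satisfies every constraint, so the LP is feasible.
Direction d = (1, 1): for each constraint row a, a·d ≤ 0 —
  (1)(1) + (-4)(1) = -3 ≤ 0
  (-4)(1) + (4)(1) = 0 ≤ 0
and d ≥ 0, so (0, 0) + t·d stays feasible for every t ≥ 0. Along this ray z = 4x_1 + 7x_2 changes by 11 per unit t, so z → +∞.

Unbounded — the objective can increase without bound over the feasible region.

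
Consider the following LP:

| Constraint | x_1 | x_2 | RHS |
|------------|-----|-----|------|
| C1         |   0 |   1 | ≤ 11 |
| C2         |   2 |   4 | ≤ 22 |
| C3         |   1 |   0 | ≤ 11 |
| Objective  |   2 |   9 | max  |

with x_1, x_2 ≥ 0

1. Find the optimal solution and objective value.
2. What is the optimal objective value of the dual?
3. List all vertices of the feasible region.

1. x_1 = 0, x_2 = 5.5, z = 49.5
2. 49.5 (by strong duality, equal to the primal optimum)
3. (0, 0), (11, 0), (0, 5.5)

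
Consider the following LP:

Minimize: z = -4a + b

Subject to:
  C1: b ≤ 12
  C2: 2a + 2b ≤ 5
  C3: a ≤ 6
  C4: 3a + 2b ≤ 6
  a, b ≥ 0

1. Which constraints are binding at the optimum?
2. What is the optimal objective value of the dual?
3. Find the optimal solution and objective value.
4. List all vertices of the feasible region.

1. C4, b ≥ 0
2. -8 (by strong duality, equal to the primal optimum)
3. a = 2, b = 0, z = -8
4. (0, 0), (2, 0), (1, 1.5), (0, 2.5)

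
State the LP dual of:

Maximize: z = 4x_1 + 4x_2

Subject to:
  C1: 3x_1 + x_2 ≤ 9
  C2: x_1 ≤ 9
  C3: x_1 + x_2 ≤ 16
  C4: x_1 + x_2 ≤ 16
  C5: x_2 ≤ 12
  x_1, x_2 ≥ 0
Minimize: z = 9y1 + 9y2 + 16y3 + 16y4 + 12y5

Subject to:
  C1: -3y1 - y2 - y3 - y4 ≤ -4
  C2: -y1 - y3 - y4 - y5 ≤ -4
  y1, y2, y3, y4, y5 ≥ 0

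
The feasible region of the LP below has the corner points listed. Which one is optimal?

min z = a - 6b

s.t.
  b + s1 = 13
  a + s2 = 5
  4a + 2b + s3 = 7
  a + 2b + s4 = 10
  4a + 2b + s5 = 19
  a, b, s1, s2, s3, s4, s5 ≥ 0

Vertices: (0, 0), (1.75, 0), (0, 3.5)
(0, 3.5) with z = -21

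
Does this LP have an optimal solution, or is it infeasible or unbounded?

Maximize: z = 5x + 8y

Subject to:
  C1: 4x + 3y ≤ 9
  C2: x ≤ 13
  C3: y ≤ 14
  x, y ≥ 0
The point (0, 3) satisfies every constraint, so the LP is feasible; the constraints give x ≤ 13 and y ≤ 14, which with x, y ≥ 0 keep the feasible region inside a bounded box. A feasible, bounded LP attains a finite optimum at a vertex.

Evaluating z = 5x + 8y at each vertex:
  (0, 0): z = 0
  (2.25, 0): z = 11.25
  (0, 3): z = 24

Feasible with finite optimum z* = 24 at (0, 3).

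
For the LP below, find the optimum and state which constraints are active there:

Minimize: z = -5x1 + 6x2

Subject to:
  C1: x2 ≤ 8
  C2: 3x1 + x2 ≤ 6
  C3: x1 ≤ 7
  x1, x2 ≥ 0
Optimal: x1 = 2, x2 = 0
Binding: C2, x2 ≥ 0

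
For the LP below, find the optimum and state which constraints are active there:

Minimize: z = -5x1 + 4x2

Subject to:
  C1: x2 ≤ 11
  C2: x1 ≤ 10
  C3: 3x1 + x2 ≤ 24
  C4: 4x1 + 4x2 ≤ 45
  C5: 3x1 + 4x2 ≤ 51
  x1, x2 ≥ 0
Optimal: x1 = 8, x2 = 0
Slack at optimum:
  C1: slack = 11
  C2: slack = 2
  C3: slack = 0 (binding)
  C4: slack = 13
  C5: slack = 27
  x1 ≥ 0: x1 = 8
  x2 ≥ 0: x2 = 0 (binding)
Binding constraints: C3, x2 ≥ 0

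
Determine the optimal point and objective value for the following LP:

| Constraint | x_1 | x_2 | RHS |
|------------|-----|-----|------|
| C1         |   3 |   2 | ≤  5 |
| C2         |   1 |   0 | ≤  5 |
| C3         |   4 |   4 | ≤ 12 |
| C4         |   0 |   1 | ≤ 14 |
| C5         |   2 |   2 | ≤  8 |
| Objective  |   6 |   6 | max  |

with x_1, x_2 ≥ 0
x_1 = 0, x_2 = 2.5, z = 15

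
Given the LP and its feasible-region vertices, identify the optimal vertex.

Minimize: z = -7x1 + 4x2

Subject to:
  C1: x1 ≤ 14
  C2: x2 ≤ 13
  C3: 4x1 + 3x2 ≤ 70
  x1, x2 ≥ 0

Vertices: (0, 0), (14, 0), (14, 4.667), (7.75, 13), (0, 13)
(14, 0) with z = -98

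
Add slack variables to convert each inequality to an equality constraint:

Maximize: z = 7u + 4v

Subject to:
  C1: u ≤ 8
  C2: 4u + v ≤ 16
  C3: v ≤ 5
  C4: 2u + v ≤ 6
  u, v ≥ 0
max z = 7u + 4v

s.t.
  u + s1 = 8
  4u + v + s2 = 16
  v + s3 = 5
  2u + v + s4 = 6
  u, v, s1, s2, s3, s4 ≥ 0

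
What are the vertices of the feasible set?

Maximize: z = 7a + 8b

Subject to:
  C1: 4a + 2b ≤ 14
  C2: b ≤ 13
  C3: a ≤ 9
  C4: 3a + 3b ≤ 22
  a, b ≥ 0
Each vertex is the intersection of two constraint boundaries that also satisfies all remaining constraints:
  a = 0 and b = 0 → (0, 0)
  4a + 2b = 14 and b = 0 → (3.5, 0)
  4a + 2b = 14 and a = 0 → (0, 7)

Vertices: (0, 0), (3.5, 0), (0, 7)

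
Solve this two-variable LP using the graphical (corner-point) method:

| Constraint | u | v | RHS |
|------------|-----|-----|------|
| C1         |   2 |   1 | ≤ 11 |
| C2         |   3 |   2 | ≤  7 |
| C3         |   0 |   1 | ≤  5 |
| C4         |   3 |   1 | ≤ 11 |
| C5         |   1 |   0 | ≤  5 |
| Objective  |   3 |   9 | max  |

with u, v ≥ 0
Each vertex is the intersection of two constraint boundaries that also satisfies all remaining constraints:
  u = 0 and v = 0 → (0, 0)
  3u + 2v = 7 and v = 0 → (2.333, 0)
  3u + 2v = 7 and u = 0 → (0, 3.5)

Evaluating z = 3u + 9v at each vertex:
  (0, 0): z = 0
  (2.333, 0): z = 7
  (0, 3.5): z = 31.5

The maximum is at (0, 3.5) with z = 31.5.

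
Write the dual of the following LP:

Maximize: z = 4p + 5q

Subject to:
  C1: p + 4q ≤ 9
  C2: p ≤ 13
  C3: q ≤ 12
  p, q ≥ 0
Minimize: z = 9y1 + 13y2 + 12y3

Subject to:
  C1: -y1 - y2 ≤ -4
  C2: -4y1 - y3 ≤ -5
  y1, y2, y3 ≥ 0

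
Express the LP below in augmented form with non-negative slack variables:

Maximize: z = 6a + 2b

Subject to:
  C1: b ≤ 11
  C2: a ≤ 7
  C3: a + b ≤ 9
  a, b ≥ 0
max z = 6a + 2b

s.t.
  b + s1 = 11
  a + s2 = 7
  a + b + s3 = 9
  a, b, s1, s2, s3 ≥ 0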